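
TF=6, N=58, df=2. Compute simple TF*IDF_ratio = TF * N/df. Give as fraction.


TF * (N/df)
= 6 * (58/2)
= 6 * 29
= 174

174


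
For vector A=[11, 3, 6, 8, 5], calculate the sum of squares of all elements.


|A|^2 = sum of squared components
A[0]^2 = 11^2 = 121
A[1]^2 = 3^2 = 9
A[2]^2 = 6^2 = 36
A[3]^2 = 8^2 = 64
A[4]^2 = 5^2 = 25
Sum = 121 + 9 + 36 + 64 + 25 = 255

255


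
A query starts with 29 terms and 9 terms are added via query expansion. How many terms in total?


Original terms: 29
Expansion terms: 9
Total = 29 + 9 = 38

38


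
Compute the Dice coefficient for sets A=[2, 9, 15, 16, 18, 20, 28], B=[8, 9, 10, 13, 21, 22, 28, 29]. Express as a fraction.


A intersect B = [9, 28]
|A intersect B| = 2
|A| = 7, |B| = 8
Dice = 2*2 / (7+8)
= 4 / 15 = 4/15

4/15


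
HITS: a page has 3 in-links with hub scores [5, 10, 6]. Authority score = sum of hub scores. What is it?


Authority = sum of hub scores of in-linkers
In-link 1: hub score = 5
In-link 2: hub score = 10
In-link 3: hub score = 6
Authority = 5 + 10 + 6 = 21

21


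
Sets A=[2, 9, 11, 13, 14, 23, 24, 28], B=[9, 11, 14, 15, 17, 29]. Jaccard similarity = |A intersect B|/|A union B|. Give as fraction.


A intersect B = [9, 11, 14]
|A intersect B| = 3
A union B = [2, 9, 11, 13, 14, 15, 17, 23, 24, 28, 29]
|A union B| = 11
Jaccard = 3/11 = 3/11

3/11


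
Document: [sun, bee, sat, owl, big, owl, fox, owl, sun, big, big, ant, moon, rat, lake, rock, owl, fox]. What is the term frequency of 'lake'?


Document has 18 words
Scanning for 'lake':
Found at positions: [14]
Count = 1

1


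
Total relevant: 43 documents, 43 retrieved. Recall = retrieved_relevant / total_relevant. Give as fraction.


Recall = retrieved_relevant / total_relevant
= 43 / 43
= 43 / (43 + 0)
= 1

1


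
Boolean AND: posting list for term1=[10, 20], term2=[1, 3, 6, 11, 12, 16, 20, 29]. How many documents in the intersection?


Boolean AND: find intersection of posting lists
term1 docs: [10, 20]
term2 docs: [1, 3, 6, 11, 12, 16, 20, 29]
Intersection: [20]
|intersection| = 1

1


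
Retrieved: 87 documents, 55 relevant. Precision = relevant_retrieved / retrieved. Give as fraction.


Precision = relevant_retrieved / total_retrieved
= 55 / 87
= 55 / (55 + 32)
= 55/87

55/87


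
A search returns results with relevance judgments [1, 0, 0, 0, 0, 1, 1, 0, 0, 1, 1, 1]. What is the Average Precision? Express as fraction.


Computing P@k for each relevant position:
Position 1: relevant, P@1 = 1/1 = 1
Position 2: not relevant
Position 3: not relevant
Position 4: not relevant
Position 5: not relevant
Position 6: relevant, P@6 = 2/6 = 1/3
Position 7: relevant, P@7 = 3/7 = 3/7
Position 8: not relevant
Position 9: not relevant
Position 10: relevant, P@10 = 4/10 = 2/5
Position 11: relevant, P@11 = 5/11 = 5/11
Position 12: relevant, P@12 = 6/12 = 1/2
Sum of P@k = 1 + 1/3 + 3/7 + 2/5 + 5/11 + 1/2 = 7199/2310
AP = 7199/2310 / 6 = 7199/13860

7199/13860


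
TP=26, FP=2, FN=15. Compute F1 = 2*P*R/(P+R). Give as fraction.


F1 = 2 * P * R / (P + R)
P = TP/(TP+FP) = 26/28 = 13/14
R = TP/(TP+FN) = 26/41 = 26/41
2 * P * R = 2 * 13/14 * 26/41 = 338/287
P + R = 13/14 + 26/41 = 897/574
F1 = 338/287 / 897/574 = 52/69

52/69


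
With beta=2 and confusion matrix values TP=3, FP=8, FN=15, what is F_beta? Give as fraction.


P = TP/(TP+FP) = 3/11 = 3/11
R = TP/(TP+FN) = 3/18 = 1/6
beta^2 = 2^2 = 4
(1 + beta^2) = 5
Numerator = (1+beta^2)*P*R = 5/22
Denominator = beta^2*P + R = 12/11 + 1/6 = 83/66
F_beta = 15/83

15/83


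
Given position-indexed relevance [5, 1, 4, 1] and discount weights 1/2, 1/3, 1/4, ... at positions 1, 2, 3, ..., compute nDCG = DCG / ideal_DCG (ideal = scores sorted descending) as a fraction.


Position discount weights w_i = 1/(i+1) for i=1..4:
Weights = [1/2, 1/3, 1/4, 1/5]
Actual relevance: [5, 1, 4, 1]
DCG = 5/2 + 1/3 + 4/4 + 1/5 = 121/30
Ideal relevance (sorted desc): [5, 4, 1, 1]
Ideal DCG = 5/2 + 4/3 + 1/4 + 1/5 = 257/60
nDCG = DCG / ideal_DCG = 121/30 / 257/60 = 242/257

242/257


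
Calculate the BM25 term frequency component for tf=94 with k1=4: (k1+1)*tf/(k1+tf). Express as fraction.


BM25 TF component = (k1+1)*tf / (k1+tf)
k1 = 4, tf = 94
Numerator = (4+1)*94 = 470
Denominator = 4 + 94 = 98
= 470/98 = 235/49

235/49


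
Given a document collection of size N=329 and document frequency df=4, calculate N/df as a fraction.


IDF ratio = N / df
= 329 / 4
= 329/4

329/4


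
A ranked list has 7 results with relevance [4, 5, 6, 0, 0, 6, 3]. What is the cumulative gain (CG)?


Cumulative Gain = sum of relevance scores
Position 1: rel=4, running sum=4
Position 2: rel=5, running sum=9
Position 3: rel=6, running sum=15
Position 4: rel=0, running sum=15
Position 5: rel=0, running sum=15
Position 6: rel=6, running sum=21
Position 7: rel=3, running sum=24
CG = 24

24


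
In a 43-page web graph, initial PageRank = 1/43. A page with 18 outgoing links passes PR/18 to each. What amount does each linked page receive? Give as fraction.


Initial PR = 1/43 = 1/43
Outlinks = 18
Contribution per link = PR / outlinks
= 1/43 / 18
= 1/774

1/774


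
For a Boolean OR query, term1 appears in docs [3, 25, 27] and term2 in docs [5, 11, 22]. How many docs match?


Boolean OR: find union of posting lists
term1 docs: [3, 25, 27]
term2 docs: [5, 11, 22]
Union: [3, 5, 11, 22, 25, 27]
|union| = 6

6


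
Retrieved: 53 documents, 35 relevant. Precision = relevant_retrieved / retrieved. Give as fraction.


Precision = relevant_retrieved / total_retrieved
= 35 / 53
= 35 / (35 + 18)
= 35/53

35/53


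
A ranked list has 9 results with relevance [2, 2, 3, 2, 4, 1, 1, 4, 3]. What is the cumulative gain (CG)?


Cumulative Gain = sum of relevance scores
Position 1: rel=2, running sum=2
Position 2: rel=2, running sum=4
Position 3: rel=3, running sum=7
Position 4: rel=2, running sum=9
Position 5: rel=4, running sum=13
Position 6: rel=1, running sum=14
Position 7: rel=1, running sum=15
Position 8: rel=4, running sum=19
Position 9: rel=3, running sum=22
CG = 22

22


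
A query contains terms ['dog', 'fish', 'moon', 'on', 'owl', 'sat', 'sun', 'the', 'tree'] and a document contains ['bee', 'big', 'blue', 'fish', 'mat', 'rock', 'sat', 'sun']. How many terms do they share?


Query terms: ['dog', 'fish', 'moon', 'on', 'owl', 'sat', 'sun', 'the', 'tree']
Document terms: ['bee', 'big', 'blue', 'fish', 'mat', 'rock', 'sat', 'sun']
Common terms: ['fish', 'sat', 'sun']
Overlap count = 3

3


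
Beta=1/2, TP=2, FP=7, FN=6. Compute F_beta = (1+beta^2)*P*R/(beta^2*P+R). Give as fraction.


P = TP/(TP+FP) = 2/9 = 2/9
R = TP/(TP+FN) = 2/8 = 1/4
beta^2 = 1/2^2 = 1/4
(1 + beta^2) = 5/4
Numerator = (1+beta^2)*P*R = 5/72
Denominator = beta^2*P + R = 1/18 + 1/4 = 11/36
F_beta = 5/22

5/22


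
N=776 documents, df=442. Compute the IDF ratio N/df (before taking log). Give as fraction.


IDF ratio = N / df
= 776 / 442
= 388/221

388/221


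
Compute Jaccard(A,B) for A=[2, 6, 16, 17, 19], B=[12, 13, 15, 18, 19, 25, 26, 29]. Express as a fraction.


A intersect B = [19]
|A intersect B| = 1
A union B = [2, 6, 12, 13, 15, 16, 17, 18, 19, 25, 26, 29]
|A union B| = 12
Jaccard = 1/12 = 1/12

1/12


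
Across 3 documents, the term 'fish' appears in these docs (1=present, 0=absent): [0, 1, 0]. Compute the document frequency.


Checking each document for 'fish':
Doc 1: absent
Doc 2: present
Doc 3: absent
df = sum of presences = 0 + 1 + 0 = 1

1


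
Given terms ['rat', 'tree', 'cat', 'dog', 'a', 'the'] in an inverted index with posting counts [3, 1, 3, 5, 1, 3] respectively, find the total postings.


Summing posting list sizes:
'rat': 3 postings
'tree': 1 postings
'cat': 3 postings
'dog': 5 postings
'a': 1 postings
'the': 3 postings
Total = 3 + 1 + 3 + 5 + 1 + 3 = 16

16


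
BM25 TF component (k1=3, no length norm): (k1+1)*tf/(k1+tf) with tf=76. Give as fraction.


BM25 TF component = (k1+1)*tf / (k1+tf)
k1 = 3, tf = 76
Numerator = (3+1)*76 = 304
Denominator = 3 + 76 = 79
= 304/79 = 304/79

304/79


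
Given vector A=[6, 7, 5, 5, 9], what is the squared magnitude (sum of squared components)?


|A|^2 = sum of squared components
A[0]^2 = 6^2 = 36
A[1]^2 = 7^2 = 49
A[2]^2 = 5^2 = 25
A[3]^2 = 5^2 = 25
A[4]^2 = 9^2 = 81
Sum = 36 + 49 + 25 + 25 + 81 = 216

216


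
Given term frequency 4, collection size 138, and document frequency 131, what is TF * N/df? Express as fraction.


TF * (N/df)
= 4 * (138/131)
= 4 * 138/131
= 552/131

552/131


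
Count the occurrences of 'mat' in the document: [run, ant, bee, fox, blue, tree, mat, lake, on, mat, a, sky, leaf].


Document has 13 words
Scanning for 'mat':
Found at positions: [6, 9]
Count = 2

2


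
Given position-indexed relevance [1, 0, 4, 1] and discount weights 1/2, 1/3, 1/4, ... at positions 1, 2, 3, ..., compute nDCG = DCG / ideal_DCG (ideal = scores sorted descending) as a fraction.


Position discount weights w_i = 1/(i+1) for i=1..4:
Weights = [1/2, 1/3, 1/4, 1/5]
Actual relevance: [1, 0, 4, 1]
DCG = 1/2 + 0/3 + 4/4 + 1/5 = 17/10
Ideal relevance (sorted desc): [4, 1, 1, 0]
Ideal DCG = 4/2 + 1/3 + 1/4 + 0/5 = 31/12
nDCG = DCG / ideal_DCG = 17/10 / 31/12 = 102/155

102/155


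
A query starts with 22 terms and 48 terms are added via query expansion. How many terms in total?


Original terms: 22
Expansion terms: 48
Total = 22 + 48 = 70

70


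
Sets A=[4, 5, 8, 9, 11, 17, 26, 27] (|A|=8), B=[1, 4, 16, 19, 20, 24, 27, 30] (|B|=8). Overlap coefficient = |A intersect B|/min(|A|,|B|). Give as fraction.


A intersect B = [4, 27]
|A intersect B| = 2
min(|A|, |B|) = min(8, 8) = 8
Overlap = 2 / 8 = 1/4

1/4


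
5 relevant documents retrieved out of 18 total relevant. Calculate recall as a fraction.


Recall = retrieved_relevant / total_relevant
= 5 / 18
= 5 / (5 + 13)
= 5/18

5/18


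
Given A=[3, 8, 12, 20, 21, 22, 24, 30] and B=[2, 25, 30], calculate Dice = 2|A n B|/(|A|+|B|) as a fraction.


A intersect B = [30]
|A intersect B| = 1
|A| = 8, |B| = 3
Dice = 2*1 / (8+3)
= 2 / 11 = 2/11

2/11


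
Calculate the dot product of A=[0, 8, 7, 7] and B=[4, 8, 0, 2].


Dot product = sum of element-wise products
A[0]*B[0] = 0*4 = 0
A[1]*B[1] = 8*8 = 64
A[2]*B[2] = 7*0 = 0
A[3]*B[3] = 7*2 = 14
Sum = 0 + 64 + 0 + 14 = 78

78


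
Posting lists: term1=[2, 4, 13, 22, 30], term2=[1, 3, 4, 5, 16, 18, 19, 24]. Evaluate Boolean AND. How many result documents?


Boolean AND: find intersection of posting lists
term1 docs: [2, 4, 13, 22, 30]
term2 docs: [1, 3, 4, 5, 16, 18, 19, 24]
Intersection: [4]
|intersection| = 1

1


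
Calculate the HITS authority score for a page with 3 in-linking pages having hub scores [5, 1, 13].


Authority = sum of hub scores of in-linkers
In-link 1: hub score = 5
In-link 2: hub score = 1
In-link 3: hub score = 13
Authority = 5 + 1 + 13 = 19

19


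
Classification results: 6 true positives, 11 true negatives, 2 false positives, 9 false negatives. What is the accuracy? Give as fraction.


Accuracy = (TP + TN) / (TP + TN + FP + FN)
TP + TN = 6 + 11 = 17
Total = 6 + 11 + 2 + 9 = 28
Accuracy = 17 / 28 = 17/28

17/28


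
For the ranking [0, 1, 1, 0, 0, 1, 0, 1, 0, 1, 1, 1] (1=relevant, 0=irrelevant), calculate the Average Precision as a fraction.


Computing P@k for each relevant position:
Position 1: not relevant
Position 2: relevant, P@2 = 1/2 = 1/2
Position 3: relevant, P@3 = 2/3 = 2/3
Position 4: not relevant
Position 5: not relevant
Position 6: relevant, P@6 = 3/6 = 1/2
Position 7: not relevant
Position 8: relevant, P@8 = 4/8 = 1/2
Position 9: not relevant
Position 10: relevant, P@10 = 5/10 = 1/2
Position 11: relevant, P@11 = 6/11 = 6/11
Position 12: relevant, P@12 = 7/12 = 7/12
Sum of P@k = 1/2 + 2/3 + 1/2 + 1/2 + 1/2 + 6/11 + 7/12 = 167/44
AP = 167/44 / 7 = 167/308

167/308


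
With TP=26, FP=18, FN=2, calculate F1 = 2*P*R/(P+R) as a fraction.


F1 = 2 * P * R / (P + R)
P = TP/(TP+FP) = 26/44 = 13/22
R = TP/(TP+FN) = 26/28 = 13/14
2 * P * R = 2 * 13/22 * 13/14 = 169/154
P + R = 13/22 + 13/14 = 117/77
F1 = 169/154 / 117/77 = 13/18

13/18


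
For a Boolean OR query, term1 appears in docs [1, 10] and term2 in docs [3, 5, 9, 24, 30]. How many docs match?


Boolean OR: find union of posting lists
term1 docs: [1, 10]
term2 docs: [3, 5, 9, 24, 30]
Union: [1, 3, 5, 9, 10, 24, 30]
|union| = 7

7


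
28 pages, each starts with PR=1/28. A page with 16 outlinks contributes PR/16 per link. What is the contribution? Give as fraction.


Initial PR = 1/28 = 1/28
Outlinks = 16
Contribution per link = PR / outlinks
= 1/28 / 16
= 1/448

1/448


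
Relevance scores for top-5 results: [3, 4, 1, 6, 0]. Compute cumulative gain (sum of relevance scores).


Cumulative Gain = sum of relevance scores
Position 1: rel=3, running sum=3
Position 2: rel=4, running sum=7
Position 3: rel=1, running sum=8
Position 4: rel=6, running sum=14
Position 5: rel=0, running sum=14
CG = 14

14


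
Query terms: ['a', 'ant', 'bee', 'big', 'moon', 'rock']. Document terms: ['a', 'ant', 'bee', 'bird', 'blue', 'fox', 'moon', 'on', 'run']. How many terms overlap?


Query terms: ['a', 'ant', 'bee', 'big', 'moon', 'rock']
Document terms: ['a', 'ant', 'bee', 'bird', 'blue', 'fox', 'moon', 'on', 'run']
Common terms: ['a', 'ant', 'bee', 'moon']
Overlap count = 4

4


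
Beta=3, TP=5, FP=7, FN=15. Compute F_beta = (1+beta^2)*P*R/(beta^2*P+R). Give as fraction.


P = TP/(TP+FP) = 5/12 = 5/12
R = TP/(TP+FN) = 5/20 = 1/4
beta^2 = 3^2 = 9
(1 + beta^2) = 10
Numerator = (1+beta^2)*P*R = 25/24
Denominator = beta^2*P + R = 15/4 + 1/4 = 4
F_beta = 25/96

25/96


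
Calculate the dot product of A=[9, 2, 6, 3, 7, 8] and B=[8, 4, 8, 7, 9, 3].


Dot product = sum of element-wise products
A[0]*B[0] = 9*8 = 72
A[1]*B[1] = 2*4 = 8
A[2]*B[2] = 6*8 = 48
A[3]*B[3] = 3*7 = 21
A[4]*B[4] = 7*9 = 63
A[5]*B[5] = 8*3 = 24
Sum = 72 + 8 + 48 + 21 + 63 + 24 = 236

236


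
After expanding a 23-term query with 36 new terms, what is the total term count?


Original terms: 23
Expansion terms: 36
Total = 23 + 36 = 59

59


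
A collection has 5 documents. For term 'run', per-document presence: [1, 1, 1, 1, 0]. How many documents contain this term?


Checking each document for 'run':
Doc 1: present
Doc 2: present
Doc 3: present
Doc 4: present
Doc 5: absent
df = sum of presences = 1 + 1 + 1 + 1 + 0 = 4

4


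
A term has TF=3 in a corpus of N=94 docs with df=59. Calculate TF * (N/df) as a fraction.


TF * (N/df)
= 3 * (94/59)
= 3 * 94/59
= 282/59

282/59


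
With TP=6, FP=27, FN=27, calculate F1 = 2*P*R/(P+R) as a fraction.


F1 = 2 * P * R / (P + R)
P = TP/(TP+FP) = 6/33 = 2/11
R = TP/(TP+FN) = 6/33 = 2/11
2 * P * R = 2 * 2/11 * 2/11 = 8/121
P + R = 2/11 + 2/11 = 4/11
F1 = 8/121 / 4/11 = 2/11

2/11


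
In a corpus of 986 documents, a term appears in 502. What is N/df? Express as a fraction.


IDF ratio = N / df
= 986 / 502
= 493/251

493/251


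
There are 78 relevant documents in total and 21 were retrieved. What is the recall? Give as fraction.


Recall = retrieved_relevant / total_relevant
= 21 / 78
= 21 / (21 + 57)
= 7/26

7/26


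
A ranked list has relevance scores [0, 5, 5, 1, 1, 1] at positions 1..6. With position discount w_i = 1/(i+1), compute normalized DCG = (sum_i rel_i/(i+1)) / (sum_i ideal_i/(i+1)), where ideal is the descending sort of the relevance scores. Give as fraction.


Position discount weights w_i = 1/(i+1) for i=1..6:
Weights = [1/2, 1/3, 1/4, 1/5, 1/6, 1/7]
Actual relevance: [0, 5, 5, 1, 1, 1]
DCG = 0/2 + 5/3 + 5/4 + 1/5 + 1/6 + 1/7 = 1439/420
Ideal relevance (sorted desc): [5, 5, 1, 1, 1, 0]
Ideal DCG = 5/2 + 5/3 + 1/4 + 1/5 + 1/6 + 0/7 = 287/60
nDCG = DCG / ideal_DCG = 1439/420 / 287/60 = 1439/2009

1439/2009


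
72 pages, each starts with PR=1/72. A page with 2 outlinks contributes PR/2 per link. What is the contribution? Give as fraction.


Initial PR = 1/72 = 1/72
Outlinks = 2
Contribution per link = PR / outlinks
= 1/72 / 2
= 1/144

1/144


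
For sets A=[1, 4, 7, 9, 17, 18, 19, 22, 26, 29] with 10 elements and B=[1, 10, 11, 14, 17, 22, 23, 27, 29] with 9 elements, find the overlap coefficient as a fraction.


A intersect B = [1, 17, 22, 29]
|A intersect B| = 4
min(|A|, |B|) = min(10, 9) = 9
Overlap = 4 / 9 = 4/9

4/9


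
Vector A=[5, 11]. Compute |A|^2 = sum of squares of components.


|A|^2 = sum of squared components
A[0]^2 = 5^2 = 25
A[1]^2 = 11^2 = 121
Sum = 25 + 121 = 146

146


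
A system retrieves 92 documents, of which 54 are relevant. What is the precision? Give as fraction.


Precision = relevant_retrieved / total_retrieved
= 54 / 92
= 54 / (54 + 38)
= 27/46

27/46


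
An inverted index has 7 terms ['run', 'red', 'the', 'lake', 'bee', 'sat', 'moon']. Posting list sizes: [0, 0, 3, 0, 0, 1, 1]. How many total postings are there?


Summing posting list sizes:
'run': 0 postings
'red': 0 postings
'the': 3 postings
'lake': 0 postings
'bee': 0 postings
'sat': 1 postings
'moon': 1 postings
Total = 0 + 0 + 3 + 0 + 0 + 1 + 1 = 5

5


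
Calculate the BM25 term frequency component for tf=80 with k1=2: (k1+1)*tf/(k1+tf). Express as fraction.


BM25 TF component = (k1+1)*tf / (k1+tf)
k1 = 2, tf = 80
Numerator = (2+1)*80 = 240
Denominator = 2 + 80 = 82
= 240/82 = 120/41

120/41


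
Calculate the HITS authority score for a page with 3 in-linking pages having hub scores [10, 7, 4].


Authority = sum of hub scores of in-linkers
In-link 1: hub score = 10
In-link 2: hub score = 7
In-link 3: hub score = 4
Authority = 10 + 7 + 4 = 21

21


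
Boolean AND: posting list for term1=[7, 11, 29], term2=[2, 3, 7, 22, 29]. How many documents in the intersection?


Boolean AND: find intersection of posting lists
term1 docs: [7, 11, 29]
term2 docs: [2, 3, 7, 22, 29]
Intersection: [7, 29]
|intersection| = 2

2


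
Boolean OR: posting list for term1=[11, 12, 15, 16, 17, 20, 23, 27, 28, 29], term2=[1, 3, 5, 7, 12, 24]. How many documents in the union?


Boolean OR: find union of posting lists
term1 docs: [11, 12, 15, 16, 17, 20, 23, 27, 28, 29]
term2 docs: [1, 3, 5, 7, 12, 24]
Union: [1, 3, 5, 7, 11, 12, 15, 16, 17, 20, 23, 24, 27, 28, 29]
|union| = 15

15


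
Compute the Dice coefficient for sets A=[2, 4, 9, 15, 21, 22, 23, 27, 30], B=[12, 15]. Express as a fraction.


A intersect B = [15]
|A intersect B| = 1
|A| = 9, |B| = 2
Dice = 2*1 / (9+2)
= 2 / 11 = 2/11

2/11


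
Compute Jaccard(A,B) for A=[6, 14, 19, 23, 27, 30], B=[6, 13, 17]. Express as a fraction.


A intersect B = [6]
|A intersect B| = 1
A union B = [6, 13, 14, 17, 19, 23, 27, 30]
|A union B| = 8
Jaccard = 1/8 = 1/8

1/8


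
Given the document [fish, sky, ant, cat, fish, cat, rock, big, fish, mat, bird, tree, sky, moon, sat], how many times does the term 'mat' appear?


Document has 15 words
Scanning for 'mat':
Found at positions: [9]
Count = 1

1


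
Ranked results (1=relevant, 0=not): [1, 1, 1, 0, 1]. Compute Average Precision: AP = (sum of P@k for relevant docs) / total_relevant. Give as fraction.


Computing P@k for each relevant position:
Position 1: relevant, P@1 = 1/1 = 1
Position 2: relevant, P@2 = 2/2 = 1
Position 3: relevant, P@3 = 3/3 = 1
Position 4: not relevant
Position 5: relevant, P@5 = 4/5 = 4/5
Sum of P@k = 1 + 1 + 1 + 4/5 = 19/5
AP = 19/5 / 4 = 19/20

19/20


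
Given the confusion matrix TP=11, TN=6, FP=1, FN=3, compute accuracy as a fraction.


Accuracy = (TP + TN) / (TP + TN + FP + FN)
TP + TN = 11 + 6 = 17
Total = 11 + 6 + 1 + 3 = 21
Accuracy = 17 / 21 = 17/21

17/21


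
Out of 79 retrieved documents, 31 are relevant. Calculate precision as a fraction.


Precision = relevant_retrieved / total_retrieved
= 31 / 79
= 31 / (31 + 48)
= 31/79

31/79


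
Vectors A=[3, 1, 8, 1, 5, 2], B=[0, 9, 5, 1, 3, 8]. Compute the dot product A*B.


Dot product = sum of element-wise products
A[0]*B[0] = 3*0 = 0
A[1]*B[1] = 1*9 = 9
A[2]*B[2] = 8*5 = 40
A[3]*B[3] = 1*1 = 1
A[4]*B[4] = 5*3 = 15
A[5]*B[5] = 2*8 = 16
Sum = 0 + 9 + 40 + 1 + 15 + 16 = 81

81


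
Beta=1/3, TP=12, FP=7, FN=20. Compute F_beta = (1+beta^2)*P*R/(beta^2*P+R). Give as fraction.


P = TP/(TP+FP) = 12/19 = 12/19
R = TP/(TP+FN) = 12/32 = 3/8
beta^2 = 1/3^2 = 1/9
(1 + beta^2) = 10/9
Numerator = (1+beta^2)*P*R = 5/19
Denominator = beta^2*P + R = 4/57 + 3/8 = 203/456
F_beta = 120/203

120/203


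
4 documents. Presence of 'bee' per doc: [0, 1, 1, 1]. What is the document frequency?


Checking each document for 'bee':
Doc 1: absent
Doc 2: present
Doc 3: present
Doc 4: present
df = sum of presences = 0 + 1 + 1 + 1 = 3

3


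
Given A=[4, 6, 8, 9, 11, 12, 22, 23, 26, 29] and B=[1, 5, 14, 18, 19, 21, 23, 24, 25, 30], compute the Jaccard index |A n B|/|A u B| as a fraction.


A intersect B = [23]
|A intersect B| = 1
A union B = [1, 4, 5, 6, 8, 9, 11, 12, 14, 18, 19, 21, 22, 23, 24, 25, 26, 29, 30]
|A union B| = 19
Jaccard = 1/19 = 1/19

1/19


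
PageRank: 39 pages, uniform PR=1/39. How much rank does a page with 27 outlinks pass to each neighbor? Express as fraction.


Initial PR = 1/39 = 1/39
Outlinks = 27
Contribution per link = PR / outlinks
= 1/39 / 27
= 1/1053

1/1053


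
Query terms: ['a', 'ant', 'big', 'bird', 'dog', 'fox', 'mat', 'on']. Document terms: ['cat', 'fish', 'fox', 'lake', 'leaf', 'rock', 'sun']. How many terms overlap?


Query terms: ['a', 'ant', 'big', 'bird', 'dog', 'fox', 'mat', 'on']
Document terms: ['cat', 'fish', 'fox', 'lake', 'leaf', 'rock', 'sun']
Common terms: ['fox']
Overlap count = 1

1


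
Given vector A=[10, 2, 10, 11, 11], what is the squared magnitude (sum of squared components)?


|A|^2 = sum of squared components
A[0]^2 = 10^2 = 100
A[1]^2 = 2^2 = 4
A[2]^2 = 10^2 = 100
A[3]^2 = 11^2 = 121
A[4]^2 = 11^2 = 121
Sum = 100 + 4 + 100 + 121 + 121 = 446

446


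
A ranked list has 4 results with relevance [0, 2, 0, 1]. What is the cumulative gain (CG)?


Cumulative Gain = sum of relevance scores
Position 1: rel=0, running sum=0
Position 2: rel=2, running sum=2
Position 3: rel=0, running sum=2
Position 4: rel=1, running sum=3
CG = 3

3


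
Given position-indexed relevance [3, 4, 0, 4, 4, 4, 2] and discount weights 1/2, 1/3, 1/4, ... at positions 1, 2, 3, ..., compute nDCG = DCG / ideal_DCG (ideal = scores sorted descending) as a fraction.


Position discount weights w_i = 1/(i+1) for i=1..7:
Weights = [1/2, 1/3, 1/4, 1/5, 1/6, 1/7, 1/8]
Actual relevance: [3, 4, 0, 4, 4, 4, 2]
DCG = 3/2 + 4/3 + 0/4 + 4/5 + 4/6 + 4/7 + 2/8 = 717/140
Ideal relevance (sorted desc): [4, 4, 4, 4, 3, 2, 0]
Ideal DCG = 4/2 + 4/3 + 4/4 + 4/5 + 3/6 + 2/7 + 0/8 = 1243/210
nDCG = DCG / ideal_DCG = 717/140 / 1243/210 = 2151/2486

2151/2486


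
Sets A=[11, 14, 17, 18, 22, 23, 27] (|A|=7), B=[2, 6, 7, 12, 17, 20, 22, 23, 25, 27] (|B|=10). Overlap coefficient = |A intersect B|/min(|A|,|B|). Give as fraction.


A intersect B = [17, 22, 23, 27]
|A intersect B| = 4
min(|A|, |B|) = min(7, 10) = 7
Overlap = 4 / 7 = 4/7

4/7


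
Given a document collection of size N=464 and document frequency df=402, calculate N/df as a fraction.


IDF ratio = N / df
= 464 / 402
= 232/201

232/201


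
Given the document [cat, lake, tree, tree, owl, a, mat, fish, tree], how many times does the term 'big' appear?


Document has 9 words
Scanning for 'big':
Term not found in document
Count = 0

0


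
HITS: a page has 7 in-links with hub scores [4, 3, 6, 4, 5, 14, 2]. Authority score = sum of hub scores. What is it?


Authority = sum of hub scores of in-linkers
In-link 1: hub score = 4
In-link 2: hub score = 3
In-link 3: hub score = 6
In-link 4: hub score = 4
In-link 5: hub score = 5
In-link 6: hub score = 14
In-link 7: hub score = 2
Authority = 4 + 3 + 6 + 4 + 5 + 14 + 2 = 38

38


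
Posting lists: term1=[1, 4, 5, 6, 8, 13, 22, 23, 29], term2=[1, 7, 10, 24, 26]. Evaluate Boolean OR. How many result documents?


Boolean OR: find union of posting lists
term1 docs: [1, 4, 5, 6, 8, 13, 22, 23, 29]
term2 docs: [1, 7, 10, 24, 26]
Union: [1, 4, 5, 6, 7, 8, 10, 13, 22, 23, 24, 26, 29]
|union| = 13

13


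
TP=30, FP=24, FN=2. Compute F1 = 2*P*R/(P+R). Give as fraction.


F1 = 2 * P * R / (P + R)
P = TP/(TP+FP) = 30/54 = 5/9
R = TP/(TP+FN) = 30/32 = 15/16
2 * P * R = 2 * 5/9 * 15/16 = 25/24
P + R = 5/9 + 15/16 = 215/144
F1 = 25/24 / 215/144 = 30/43

30/43


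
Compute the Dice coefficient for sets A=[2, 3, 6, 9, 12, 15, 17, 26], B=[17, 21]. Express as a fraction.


A intersect B = [17]
|A intersect B| = 1
|A| = 8, |B| = 2
Dice = 2*1 / (8+2)
= 2 / 10 = 1/5

1/5


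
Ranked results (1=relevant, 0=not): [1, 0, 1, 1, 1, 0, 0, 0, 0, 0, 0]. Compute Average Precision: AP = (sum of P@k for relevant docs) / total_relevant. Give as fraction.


Computing P@k for each relevant position:
Position 1: relevant, P@1 = 1/1 = 1
Position 2: not relevant
Position 3: relevant, P@3 = 2/3 = 2/3
Position 4: relevant, P@4 = 3/4 = 3/4
Position 5: relevant, P@5 = 4/5 = 4/5
Position 6: not relevant
Position 7: not relevant
Position 8: not relevant
Position 9: not relevant
Position 10: not relevant
Position 11: not relevant
Sum of P@k = 1 + 2/3 + 3/4 + 4/5 = 193/60
AP = 193/60 / 4 = 193/240

193/240


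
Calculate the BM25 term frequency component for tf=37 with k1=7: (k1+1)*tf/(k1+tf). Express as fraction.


BM25 TF component = (k1+1)*tf / (k1+tf)
k1 = 7, tf = 37
Numerator = (7+1)*37 = 296
Denominator = 7 + 37 = 44
= 296/44 = 74/11

74/11


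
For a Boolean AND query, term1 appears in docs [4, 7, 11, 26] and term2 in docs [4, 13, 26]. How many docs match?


Boolean AND: find intersection of posting lists
term1 docs: [4, 7, 11, 26]
term2 docs: [4, 13, 26]
Intersection: [4, 26]
|intersection| = 2

2


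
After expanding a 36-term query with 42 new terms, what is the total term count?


Original terms: 36
Expansion terms: 42
Total = 36 + 42 = 78

78


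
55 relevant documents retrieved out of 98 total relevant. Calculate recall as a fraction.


Recall = retrieved_relevant / total_relevant
= 55 / 98
= 55 / (55 + 43)
= 55/98

55/98


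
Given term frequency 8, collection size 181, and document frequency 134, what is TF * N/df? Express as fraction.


TF * (N/df)
= 8 * (181/134)
= 8 * 181/134
= 724/67

724/67


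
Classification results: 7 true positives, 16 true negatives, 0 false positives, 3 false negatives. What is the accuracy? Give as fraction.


Accuracy = (TP + TN) / (TP + TN + FP + FN)
TP + TN = 7 + 16 = 23
Total = 7 + 16 + 0 + 3 = 26
Accuracy = 23 / 26 = 23/26

23/26


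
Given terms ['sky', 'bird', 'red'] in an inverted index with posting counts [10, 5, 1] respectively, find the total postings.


Summing posting list sizes:
'sky': 10 postings
'bird': 5 postings
'red': 1 postings
Total = 10 + 5 + 1 = 16

16


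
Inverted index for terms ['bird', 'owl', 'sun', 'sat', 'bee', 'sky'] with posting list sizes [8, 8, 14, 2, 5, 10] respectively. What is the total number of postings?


Summing posting list sizes:
'bird': 8 postings
'owl': 8 postings
'sun': 14 postings
'sat': 2 postings
'bee': 5 postings
'sky': 10 postings
Total = 8 + 8 + 14 + 2 + 5 + 10 = 47

47


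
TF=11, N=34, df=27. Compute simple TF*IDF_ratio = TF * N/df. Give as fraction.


TF * (N/df)
= 11 * (34/27)
= 11 * 34/27
= 374/27

374/27


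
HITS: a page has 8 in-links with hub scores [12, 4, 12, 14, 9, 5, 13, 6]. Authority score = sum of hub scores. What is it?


Authority = sum of hub scores of in-linkers
In-link 1: hub score = 12
In-link 2: hub score = 4
In-link 3: hub score = 12
In-link 4: hub score = 14
In-link 5: hub score = 9
In-link 6: hub score = 5
In-link 7: hub score = 13
In-link 8: hub score = 6
Authority = 12 + 4 + 12 + 14 + 9 + 5 + 13 + 6 = 75

75


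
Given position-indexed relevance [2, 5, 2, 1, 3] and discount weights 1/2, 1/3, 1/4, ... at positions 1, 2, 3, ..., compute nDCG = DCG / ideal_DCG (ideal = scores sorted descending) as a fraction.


Position discount weights w_i = 1/(i+1) for i=1..5:
Weights = [1/2, 1/3, 1/4, 1/5, 1/6]
Actual relevance: [2, 5, 2, 1, 3]
DCG = 2/2 + 5/3 + 2/4 + 1/5 + 3/6 = 58/15
Ideal relevance (sorted desc): [5, 3, 2, 2, 1]
Ideal DCG = 5/2 + 3/3 + 2/4 + 2/5 + 1/6 = 137/30
nDCG = DCG / ideal_DCG = 58/15 / 137/30 = 116/137

116/137


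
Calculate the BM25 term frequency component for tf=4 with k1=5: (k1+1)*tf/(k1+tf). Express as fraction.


BM25 TF component = (k1+1)*tf / (k1+tf)
k1 = 5, tf = 4
Numerator = (5+1)*4 = 24
Denominator = 5 + 4 = 9
= 24/9 = 8/3

8/3


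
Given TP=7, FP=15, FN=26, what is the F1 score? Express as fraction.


F1 = 2 * P * R / (P + R)
P = TP/(TP+FP) = 7/22 = 7/22
R = TP/(TP+FN) = 7/33 = 7/33
2 * P * R = 2 * 7/22 * 7/33 = 49/363
P + R = 7/22 + 7/33 = 35/66
F1 = 49/363 / 35/66 = 14/55

14/55


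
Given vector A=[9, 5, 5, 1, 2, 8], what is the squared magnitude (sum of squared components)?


|A|^2 = sum of squared components
A[0]^2 = 9^2 = 81
A[1]^2 = 5^2 = 25
A[2]^2 = 5^2 = 25
A[3]^2 = 1^2 = 1
A[4]^2 = 2^2 = 4
A[5]^2 = 8^2 = 64
Sum = 81 + 25 + 25 + 1 + 4 + 64 = 200

200


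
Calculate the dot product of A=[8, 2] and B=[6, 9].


Dot product = sum of element-wise products
A[0]*B[0] = 8*6 = 48
A[1]*B[1] = 2*9 = 18
Sum = 48 + 18 = 66

66


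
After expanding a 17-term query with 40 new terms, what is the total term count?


Original terms: 17
Expansion terms: 40
Total = 17 + 40 = 57

57


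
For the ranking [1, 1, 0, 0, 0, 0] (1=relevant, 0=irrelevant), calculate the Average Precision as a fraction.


Computing P@k for each relevant position:
Position 1: relevant, P@1 = 1/1 = 1
Position 2: relevant, P@2 = 2/2 = 1
Position 3: not relevant
Position 4: not relevant
Position 5: not relevant
Position 6: not relevant
Sum of P@k = 1 + 1 = 2
AP = 2 / 2 = 1

1


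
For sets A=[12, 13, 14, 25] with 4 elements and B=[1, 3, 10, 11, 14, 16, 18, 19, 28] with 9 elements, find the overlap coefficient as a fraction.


A intersect B = [14]
|A intersect B| = 1
min(|A|, |B|) = min(4, 9) = 4
Overlap = 1 / 4 = 1/4

1/4


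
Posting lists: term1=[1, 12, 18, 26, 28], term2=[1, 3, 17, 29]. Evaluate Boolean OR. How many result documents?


Boolean OR: find union of posting lists
term1 docs: [1, 12, 18, 26, 28]
term2 docs: [1, 3, 17, 29]
Union: [1, 3, 12, 17, 18, 26, 28, 29]
|union| = 8

8


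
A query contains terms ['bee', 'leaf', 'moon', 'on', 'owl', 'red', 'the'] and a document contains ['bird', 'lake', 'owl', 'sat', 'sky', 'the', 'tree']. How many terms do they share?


Query terms: ['bee', 'leaf', 'moon', 'on', 'owl', 'red', 'the']
Document terms: ['bird', 'lake', 'owl', 'sat', 'sky', 'the', 'tree']
Common terms: ['owl', 'the']
Overlap count = 2

2


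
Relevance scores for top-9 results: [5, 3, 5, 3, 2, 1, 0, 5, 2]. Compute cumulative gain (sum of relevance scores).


Cumulative Gain = sum of relevance scores
Position 1: rel=5, running sum=5
Position 2: rel=3, running sum=8
Position 3: rel=5, running sum=13
Position 4: rel=3, running sum=16
Position 5: rel=2, running sum=18
Position 6: rel=1, running sum=19
Position 7: rel=0, running sum=19
Position 8: rel=5, running sum=24
Position 9: rel=2, running sum=26
CG = 26

26


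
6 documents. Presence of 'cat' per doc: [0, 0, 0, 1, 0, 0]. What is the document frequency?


Checking each document for 'cat':
Doc 1: absent
Doc 2: absent
Doc 3: absent
Doc 4: present
Doc 5: absent
Doc 6: absent
df = sum of presences = 0 + 0 + 0 + 1 + 0 + 0 = 1

1


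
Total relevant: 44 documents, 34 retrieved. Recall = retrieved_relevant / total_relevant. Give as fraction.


Recall = retrieved_relevant / total_relevant
= 34 / 44
= 34 / (34 + 10)
= 17/22

17/22


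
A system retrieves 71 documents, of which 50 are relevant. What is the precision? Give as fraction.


Precision = relevant_retrieved / total_retrieved
= 50 / 71
= 50 / (50 + 21)
= 50/71

50/71


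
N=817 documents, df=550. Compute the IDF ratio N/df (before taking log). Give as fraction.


IDF ratio = N / df
= 817 / 550
= 817/550

817/550


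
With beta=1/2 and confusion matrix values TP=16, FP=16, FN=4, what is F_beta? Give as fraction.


P = TP/(TP+FP) = 16/32 = 1/2
R = TP/(TP+FN) = 16/20 = 4/5
beta^2 = 1/2^2 = 1/4
(1 + beta^2) = 5/4
Numerator = (1+beta^2)*P*R = 1/2
Denominator = beta^2*P + R = 1/8 + 4/5 = 37/40
F_beta = 20/37

20/37


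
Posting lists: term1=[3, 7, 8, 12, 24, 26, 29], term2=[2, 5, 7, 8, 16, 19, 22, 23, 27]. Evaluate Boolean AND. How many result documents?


Boolean AND: find intersection of posting lists
term1 docs: [3, 7, 8, 12, 24, 26, 29]
term2 docs: [2, 5, 7, 8, 16, 19, 22, 23, 27]
Intersection: [7, 8]
|intersection| = 2

2


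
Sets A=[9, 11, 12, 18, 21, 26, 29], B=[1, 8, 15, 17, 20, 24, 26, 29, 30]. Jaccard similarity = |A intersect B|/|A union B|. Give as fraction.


A intersect B = [26, 29]
|A intersect B| = 2
A union B = [1, 8, 9, 11, 12, 15, 17, 18, 20, 21, 24, 26, 29, 30]
|A union B| = 14
Jaccard = 2/14 = 1/7

1/7


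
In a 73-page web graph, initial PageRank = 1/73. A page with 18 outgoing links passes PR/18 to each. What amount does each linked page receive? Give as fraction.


Initial PR = 1/73 = 1/73
Outlinks = 18
Contribution per link = PR / outlinks
= 1/73 / 18
= 1/1314

1/1314


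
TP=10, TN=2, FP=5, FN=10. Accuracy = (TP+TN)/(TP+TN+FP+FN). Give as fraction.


Accuracy = (TP + TN) / (TP + TN + FP + FN)
TP + TN = 10 + 2 = 12
Total = 10 + 2 + 5 + 10 = 27
Accuracy = 12 / 27 = 4/9

4/9


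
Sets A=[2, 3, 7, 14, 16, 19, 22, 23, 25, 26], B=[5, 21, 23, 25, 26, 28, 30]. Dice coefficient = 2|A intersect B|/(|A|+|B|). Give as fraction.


A intersect B = [23, 25, 26]
|A intersect B| = 3
|A| = 10, |B| = 7
Dice = 2*3 / (10+7)
= 6 / 17 = 6/17

6/17


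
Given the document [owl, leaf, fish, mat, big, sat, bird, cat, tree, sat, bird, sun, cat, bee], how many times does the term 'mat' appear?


Document has 14 words
Scanning for 'mat':
Found at positions: [3]
Count = 1

1


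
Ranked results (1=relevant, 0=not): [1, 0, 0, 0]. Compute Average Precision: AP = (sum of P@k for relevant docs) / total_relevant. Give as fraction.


Computing P@k for each relevant position:
Position 1: relevant, P@1 = 1/1 = 1
Position 2: not relevant
Position 3: not relevant
Position 4: not relevant
Sum of P@k = 1 = 1
AP = 1 / 1 = 1

1


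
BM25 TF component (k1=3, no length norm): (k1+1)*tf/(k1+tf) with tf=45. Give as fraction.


BM25 TF component = (k1+1)*tf / (k1+tf)
k1 = 3, tf = 45
Numerator = (3+1)*45 = 180
Denominator = 3 + 45 = 48
= 180/48 = 15/4

15/4


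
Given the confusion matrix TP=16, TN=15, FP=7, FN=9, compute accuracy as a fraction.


Accuracy = (TP + TN) / (TP + TN + FP + FN)
TP + TN = 16 + 15 = 31
Total = 16 + 15 + 7 + 9 = 47
Accuracy = 31 / 47 = 31/47

31/47


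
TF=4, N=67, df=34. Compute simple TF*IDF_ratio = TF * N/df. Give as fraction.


TF * (N/df)
= 4 * (67/34)
= 4 * 67/34
= 134/17

134/17


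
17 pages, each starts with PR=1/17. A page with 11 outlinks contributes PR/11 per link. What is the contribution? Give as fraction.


Initial PR = 1/17 = 1/17
Outlinks = 11
Contribution per link = PR / outlinks
= 1/17 / 11
= 1/187

1/187


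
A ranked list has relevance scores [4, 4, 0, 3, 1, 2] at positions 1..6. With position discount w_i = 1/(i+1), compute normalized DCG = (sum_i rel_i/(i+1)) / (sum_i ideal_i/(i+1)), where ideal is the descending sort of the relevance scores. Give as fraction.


Position discount weights w_i = 1/(i+1) for i=1..6:
Weights = [1/2, 1/3, 1/4, 1/5, 1/6, 1/7]
Actual relevance: [4, 4, 0, 3, 1, 2]
DCG = 4/2 + 4/3 + 0/4 + 3/5 + 1/6 + 2/7 = 307/70
Ideal relevance (sorted desc): [4, 4, 3, 2, 1, 0]
Ideal DCG = 4/2 + 4/3 + 3/4 + 2/5 + 1/6 + 0/7 = 93/20
nDCG = DCG / ideal_DCG = 307/70 / 93/20 = 614/651

614/651


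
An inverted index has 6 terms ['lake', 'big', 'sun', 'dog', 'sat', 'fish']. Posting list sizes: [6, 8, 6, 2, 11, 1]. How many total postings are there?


Summing posting list sizes:
'lake': 6 postings
'big': 8 postings
'sun': 6 postings
'dog': 2 postings
'sat': 11 postings
'fish': 1 postings
Total = 6 + 8 + 6 + 2 + 11 + 1 = 34

34


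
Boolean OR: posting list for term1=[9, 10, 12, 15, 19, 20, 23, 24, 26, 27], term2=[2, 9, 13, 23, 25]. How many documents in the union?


Boolean OR: find union of posting lists
term1 docs: [9, 10, 12, 15, 19, 20, 23, 24, 26, 27]
term2 docs: [2, 9, 13, 23, 25]
Union: [2, 9, 10, 12, 13, 15, 19, 20, 23, 24, 25, 26, 27]
|union| = 13

13


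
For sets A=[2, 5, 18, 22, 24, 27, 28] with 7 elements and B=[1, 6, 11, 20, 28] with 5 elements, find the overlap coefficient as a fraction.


A intersect B = [28]
|A intersect B| = 1
min(|A|, |B|) = min(7, 5) = 5
Overlap = 1 / 5 = 1/5

1/5


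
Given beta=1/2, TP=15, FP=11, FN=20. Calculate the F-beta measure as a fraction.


P = TP/(TP+FP) = 15/26 = 15/26
R = TP/(TP+FN) = 15/35 = 3/7
beta^2 = 1/2^2 = 1/4
(1 + beta^2) = 5/4
Numerator = (1+beta^2)*P*R = 225/728
Denominator = beta^2*P + R = 15/104 + 3/7 = 417/728
F_beta = 75/139

75/139


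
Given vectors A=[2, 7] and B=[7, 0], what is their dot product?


Dot product = sum of element-wise products
A[0]*B[0] = 2*7 = 14
A[1]*B[1] = 7*0 = 0
Sum = 14 + 0 = 14

14


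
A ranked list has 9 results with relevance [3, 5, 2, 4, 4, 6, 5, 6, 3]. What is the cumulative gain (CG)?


Cumulative Gain = sum of relevance scores
Position 1: rel=3, running sum=3
Position 2: rel=5, running sum=8
Position 3: rel=2, running sum=10
Position 4: rel=4, running sum=14
Position 5: rel=4, running sum=18
Position 6: rel=6, running sum=24
Position 7: rel=5, running sum=29
Position 8: rel=6, running sum=35
Position 9: rel=3, running sum=38
CG = 38

38


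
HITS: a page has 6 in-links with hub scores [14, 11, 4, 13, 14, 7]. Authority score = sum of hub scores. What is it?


Authority = sum of hub scores of in-linkers
In-link 1: hub score = 14
In-link 2: hub score = 11
In-link 3: hub score = 4
In-link 4: hub score = 13
In-link 5: hub score = 14
In-link 6: hub score = 7
Authority = 14 + 11 + 4 + 13 + 14 + 7 = 63

63


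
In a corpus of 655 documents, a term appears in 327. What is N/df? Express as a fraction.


IDF ratio = N / df
= 655 / 327
= 655/327

655/327


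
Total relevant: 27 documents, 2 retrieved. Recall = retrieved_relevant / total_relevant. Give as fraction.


Recall = retrieved_relevant / total_relevant
= 2 / 27
= 2 / (2 + 25)
= 2/27

2/27


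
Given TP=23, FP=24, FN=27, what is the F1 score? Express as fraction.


F1 = 2 * P * R / (P + R)
P = TP/(TP+FP) = 23/47 = 23/47
R = TP/(TP+FN) = 23/50 = 23/50
2 * P * R = 2 * 23/47 * 23/50 = 529/1175
P + R = 23/47 + 23/50 = 2231/2350
F1 = 529/1175 / 2231/2350 = 46/97

46/97


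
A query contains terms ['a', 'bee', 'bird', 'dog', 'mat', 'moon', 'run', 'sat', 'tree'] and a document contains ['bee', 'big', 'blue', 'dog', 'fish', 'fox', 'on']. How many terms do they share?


Query terms: ['a', 'bee', 'bird', 'dog', 'mat', 'moon', 'run', 'sat', 'tree']
Document terms: ['bee', 'big', 'blue', 'dog', 'fish', 'fox', 'on']
Common terms: ['bee', 'dog']
Overlap count = 2

2


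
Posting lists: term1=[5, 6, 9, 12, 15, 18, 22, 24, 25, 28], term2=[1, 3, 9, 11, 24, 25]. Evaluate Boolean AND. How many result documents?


Boolean AND: find intersection of posting lists
term1 docs: [5, 6, 9, 12, 15, 18, 22, 24, 25, 28]
term2 docs: [1, 3, 9, 11, 24, 25]
Intersection: [9, 24, 25]
|intersection| = 3

3


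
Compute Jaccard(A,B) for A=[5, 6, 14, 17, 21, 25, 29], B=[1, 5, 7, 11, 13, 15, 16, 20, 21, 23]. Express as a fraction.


A intersect B = [5, 21]
|A intersect B| = 2
A union B = [1, 5, 6, 7, 11, 13, 14, 15, 16, 17, 20, 21, 23, 25, 29]
|A union B| = 15
Jaccard = 2/15 = 2/15

2/15


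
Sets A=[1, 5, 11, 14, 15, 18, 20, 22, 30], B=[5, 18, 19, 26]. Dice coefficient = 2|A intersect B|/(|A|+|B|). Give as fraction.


A intersect B = [5, 18]
|A intersect B| = 2
|A| = 9, |B| = 4
Dice = 2*2 / (9+4)
= 4 / 13 = 4/13

4/13


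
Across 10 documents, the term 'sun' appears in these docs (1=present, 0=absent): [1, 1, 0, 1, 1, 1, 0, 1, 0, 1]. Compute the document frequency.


Checking each document for 'sun':
Doc 1: present
Doc 2: present
Doc 3: absent
Doc 4: present
Doc 5: present
Doc 6: present
Doc 7: absent
Doc 8: present
Doc 9: absent
Doc 10: present
df = sum of presences = 1 + 1 + 0 + 1 + 1 + 1 + 0 + 1 + 0 + 1 = 7

7
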